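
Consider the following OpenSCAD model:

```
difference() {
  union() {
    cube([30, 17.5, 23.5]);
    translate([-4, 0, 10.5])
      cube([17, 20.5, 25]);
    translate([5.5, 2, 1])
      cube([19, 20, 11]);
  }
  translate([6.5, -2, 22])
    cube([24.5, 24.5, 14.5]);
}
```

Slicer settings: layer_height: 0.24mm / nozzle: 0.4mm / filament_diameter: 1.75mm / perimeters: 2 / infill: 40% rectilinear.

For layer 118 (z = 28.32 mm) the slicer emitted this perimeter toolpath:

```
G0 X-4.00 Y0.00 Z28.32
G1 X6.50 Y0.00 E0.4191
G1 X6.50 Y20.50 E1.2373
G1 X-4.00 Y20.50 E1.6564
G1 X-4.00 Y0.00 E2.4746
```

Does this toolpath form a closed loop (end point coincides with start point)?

Start point (G0): (-4.00, 0.00). End point (last G1): the path returns to the start — closed.

yes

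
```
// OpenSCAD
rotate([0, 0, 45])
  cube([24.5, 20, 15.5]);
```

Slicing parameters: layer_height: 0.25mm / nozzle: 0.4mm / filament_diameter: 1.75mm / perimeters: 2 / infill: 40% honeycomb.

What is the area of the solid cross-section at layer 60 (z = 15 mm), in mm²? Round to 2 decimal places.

490.00 mm²

At z = 15 mm: the cube (footprint 24.5×20) is included at this height (area 490.00 mm²); (whole slice rotated 45° about Z — lengths, areas and connectivity unchanged). Overall, the cross-section is a single solid region. Net area = 490.00 mm².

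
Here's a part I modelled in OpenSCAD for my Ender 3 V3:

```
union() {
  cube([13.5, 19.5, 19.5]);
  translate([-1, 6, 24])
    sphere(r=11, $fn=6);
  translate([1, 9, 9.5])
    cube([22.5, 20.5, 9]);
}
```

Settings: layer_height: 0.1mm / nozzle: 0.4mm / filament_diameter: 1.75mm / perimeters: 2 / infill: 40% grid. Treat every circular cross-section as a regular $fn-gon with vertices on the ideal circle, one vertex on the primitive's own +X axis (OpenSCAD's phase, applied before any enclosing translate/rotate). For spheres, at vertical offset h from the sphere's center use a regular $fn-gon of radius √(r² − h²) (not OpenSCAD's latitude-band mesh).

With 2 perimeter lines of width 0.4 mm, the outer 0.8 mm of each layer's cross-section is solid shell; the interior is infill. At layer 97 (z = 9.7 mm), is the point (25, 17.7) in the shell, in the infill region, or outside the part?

At z = 9.7 mm: the cube (footprint 13.5×19.5) is included at this height; the sphere at (-1, 6) is not intersected at this z (|z−center|=14.300 > r=11); the cube at (1, 9) is present — its section is the full 22.5×20.5 rectangle; Merging all regions: the regions partially overlap (shared area 131.25 mm²), so overlapping operands fuse into one piece — 1 connected region. Overall, the cross-section is a single solid region. The nearest boundary edge runs (23.50, 29.50)→(23.50, 9.00); distance from the point to it = 1.50 mm. The point is not inside any of the regions above, so it lies outside the cross-section (1.50 mm from the nearest boundary).

outside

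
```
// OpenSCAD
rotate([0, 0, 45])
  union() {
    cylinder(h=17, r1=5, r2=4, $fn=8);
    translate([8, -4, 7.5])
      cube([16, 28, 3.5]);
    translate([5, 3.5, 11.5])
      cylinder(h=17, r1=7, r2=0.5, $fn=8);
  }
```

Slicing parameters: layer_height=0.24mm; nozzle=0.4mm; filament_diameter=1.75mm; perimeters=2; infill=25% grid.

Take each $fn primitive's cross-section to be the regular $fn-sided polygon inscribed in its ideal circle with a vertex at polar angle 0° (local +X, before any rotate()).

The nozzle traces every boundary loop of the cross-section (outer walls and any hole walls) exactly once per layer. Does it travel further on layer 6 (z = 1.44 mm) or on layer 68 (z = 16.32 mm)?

Layer 6 (z = 1.44): the cone contributes a regular 8-gon of circumradius 4.915 (interpolated between r1=5 and r2=4 at t=0.085) (perimeter = 2·8·4.915·sin(180°/8) = 30.10 mm); the cube at (8, -4) is absent (z outside [7.5, 11]); the cone at (5, 3.5) is not intersected at this z (z outside [11.5, 28.5]); Combining (union): only the cone is present, so the union is just that shape — boundary = 30.10 mm; (rotated 45° about Z; rotation is an isometry so areas/perimeters/island counts are preserved). So its perimeter = 30.10 mm. Layer 68 (z = 16.32): the cone contributes a regular 8-gon of circumradius 4.040 (interpolated between r1=5 and r2=4 at t=0.960) (perimeter = 2·8·4.040·sin(180°/8) = 24.74 mm); the cube at (8, -4) does not reach this height (z outside [7.5, 11]); the cone at (5, 3.5): at t=0.284 of its height the radius interpolates to r₁+(r₂−r₁)t = 5.157, giving a regular 8-gon of that circumradius (perimeter = 2·8·5.157·sin(180°/8) = 31.58 mm); Merging all regions: the regions partially overlap (shared area 11.19 mm²), so the edge portions inside another operand are dropped and the merged outline is re-measured after clipping — boundary = 42.09 mm; (whole slice rotated 45° about Z — lengths, areas and connectivity unchanged). So its perimeter = 42.09 mm. Layer 68 is larger (42.09 vs 30.10 mm).

layer 68 (z = 16.32 mm)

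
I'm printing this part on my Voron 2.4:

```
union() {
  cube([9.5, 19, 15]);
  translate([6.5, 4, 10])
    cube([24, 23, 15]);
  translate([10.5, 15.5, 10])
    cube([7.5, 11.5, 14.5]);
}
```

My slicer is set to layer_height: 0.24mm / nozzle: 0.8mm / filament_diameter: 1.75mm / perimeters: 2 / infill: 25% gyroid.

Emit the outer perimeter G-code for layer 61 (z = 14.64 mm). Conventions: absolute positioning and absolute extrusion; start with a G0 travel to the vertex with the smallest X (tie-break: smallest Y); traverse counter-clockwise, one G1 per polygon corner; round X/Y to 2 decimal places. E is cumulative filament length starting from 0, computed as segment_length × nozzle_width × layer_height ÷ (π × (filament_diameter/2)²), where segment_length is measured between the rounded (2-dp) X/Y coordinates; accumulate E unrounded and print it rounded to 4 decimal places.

At z = 14.64 mm: the 9.5×19 cube contributes its full rectangle; the 24×23 cube at (6.5, 4) contributes its full rectangle; the cube at (10.5, 15.5) is present — its section is the full 7.5×11.5 rectangle; Merging all regions: the regions partially overlap (shared area 131.25 mm²), so overlapping operands fuse into one piece — 1 connected region. The outline is a single polygon with 8 vertices. Extrusion per mm of travel: 0.8 × 0.24 / (π × 0.875²) = 0.079824. Accumulating E over each segment gives final E = 9.1798.

G0 X0.00 Y0.00 Z14.64
G1 X9.50 Y0.00 E0.7583
G1 X9.50 Y4.00 E1.0776
G1 X30.50 Y4.00 E2.7539
G1 X30.50 Y27.00 E4.5899
G1 X6.50 Y27.00 E6.5057
G1 X6.50 Y19.00 E7.1443
G1 X0.00 Y19.00 E7.6631
G1 X0.00 Y0.00 E9.1798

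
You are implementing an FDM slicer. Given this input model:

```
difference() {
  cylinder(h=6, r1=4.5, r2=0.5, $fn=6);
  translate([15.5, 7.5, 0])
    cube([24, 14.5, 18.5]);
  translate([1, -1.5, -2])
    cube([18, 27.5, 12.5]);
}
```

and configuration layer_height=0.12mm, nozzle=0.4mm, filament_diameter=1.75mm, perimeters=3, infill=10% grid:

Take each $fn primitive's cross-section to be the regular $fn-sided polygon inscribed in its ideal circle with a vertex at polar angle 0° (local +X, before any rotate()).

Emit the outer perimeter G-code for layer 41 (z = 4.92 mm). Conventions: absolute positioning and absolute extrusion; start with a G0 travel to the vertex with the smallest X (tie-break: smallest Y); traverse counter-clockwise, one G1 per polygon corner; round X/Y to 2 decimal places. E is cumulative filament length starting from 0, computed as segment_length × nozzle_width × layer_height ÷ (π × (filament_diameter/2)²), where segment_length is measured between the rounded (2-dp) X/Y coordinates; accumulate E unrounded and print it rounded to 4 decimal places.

G0 X-1.22 Y0.00 Z4.92
G1 X-0.61 Y-1.06 E0.0244
G1 X0.61 Y-1.06 E0.0488
G1 X1.00 Y-0.38 E0.0644
G1 X1.00 Y0.38 E0.0796
G1 X0.61 Y1.06 E0.0952
G1 X-0.61 Y1.06 E0.1196
G1 X-1.22 Y0.00 E0.1440

At z = 4.92 mm: the cone: at t=0.820 of its height the radius interpolates to r₁+(r₂−r₁)t = 1.220, giving a regular 6-gon of that circumradius; the cube at (15.5, 7.5) (footprint 24×14.5) is included at this height; the 18×27.5 cube at (1, -1.5) contributes its full rectangle; After the difference (first − rest): starting from the cone, the 24×14.5 cube at (15.5, 7.5) misses the remaining region (no effect); the 18×27.5 cube at (1, -1.5) partially overlaps it — only the 0.08 mm² overlap (of its 495.00 mm²) is removed, clipping the outline — 1 connected region. The outline is a single polygon with 7 vertices. Extrusion per mm of travel: 0.4 × 0.12 / (π × 0.875²) = 0.019956. Accumulating E over each segment gives final E = 0.1440.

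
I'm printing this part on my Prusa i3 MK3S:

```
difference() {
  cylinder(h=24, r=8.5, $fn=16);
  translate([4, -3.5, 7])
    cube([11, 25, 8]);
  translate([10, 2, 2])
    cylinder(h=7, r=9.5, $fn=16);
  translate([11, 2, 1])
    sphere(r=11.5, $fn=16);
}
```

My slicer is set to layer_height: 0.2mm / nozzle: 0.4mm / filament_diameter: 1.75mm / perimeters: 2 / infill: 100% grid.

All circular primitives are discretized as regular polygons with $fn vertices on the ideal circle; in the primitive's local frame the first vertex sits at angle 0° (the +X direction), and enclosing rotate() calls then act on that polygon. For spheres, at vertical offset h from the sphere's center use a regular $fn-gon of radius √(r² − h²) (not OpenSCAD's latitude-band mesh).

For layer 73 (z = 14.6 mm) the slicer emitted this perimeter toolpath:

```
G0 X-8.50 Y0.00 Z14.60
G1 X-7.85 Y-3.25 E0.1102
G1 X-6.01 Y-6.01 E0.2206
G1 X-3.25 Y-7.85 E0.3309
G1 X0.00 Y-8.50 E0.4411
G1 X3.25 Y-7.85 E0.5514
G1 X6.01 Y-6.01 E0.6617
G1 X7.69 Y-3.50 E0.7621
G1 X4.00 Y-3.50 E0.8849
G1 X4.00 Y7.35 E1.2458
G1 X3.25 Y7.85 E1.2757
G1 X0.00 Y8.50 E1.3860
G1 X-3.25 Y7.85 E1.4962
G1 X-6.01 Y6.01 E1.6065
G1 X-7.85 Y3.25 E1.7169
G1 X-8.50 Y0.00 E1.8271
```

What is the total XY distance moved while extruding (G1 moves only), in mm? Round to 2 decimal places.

Sum the Euclidean lengths of each G1 segment: total = 54.93 mm.

54.93 mm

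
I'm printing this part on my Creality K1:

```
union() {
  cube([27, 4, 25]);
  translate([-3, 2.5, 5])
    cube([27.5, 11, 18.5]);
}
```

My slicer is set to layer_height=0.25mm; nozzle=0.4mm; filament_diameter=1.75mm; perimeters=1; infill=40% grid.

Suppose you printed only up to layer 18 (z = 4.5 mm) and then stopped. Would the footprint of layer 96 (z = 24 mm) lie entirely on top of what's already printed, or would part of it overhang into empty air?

Compare the two slices. At z = 4.5: the cube is present — its section is the full 27×4 rectangle (area 108.00 mm²); the cube at (-3, 2.5) is absent (z outside [5, 23.5]); Merging all regions: only the 27×4 cube is present, so the union is just that shape — area = 108.00 mm². At z = 24: the cube is present — its section is the full 27×4 rectangle (area 108.00 mm²); the cube at (-3, 2.5) is absent (z outside [5, 23.5]); Merging all regions: only the 27×4 cube is present, so the union is just that shape — area = 108.00 mm². Checking containment: the cross-section at z = 24 is a subset of the cross-section at z = 4.5.

entirely on top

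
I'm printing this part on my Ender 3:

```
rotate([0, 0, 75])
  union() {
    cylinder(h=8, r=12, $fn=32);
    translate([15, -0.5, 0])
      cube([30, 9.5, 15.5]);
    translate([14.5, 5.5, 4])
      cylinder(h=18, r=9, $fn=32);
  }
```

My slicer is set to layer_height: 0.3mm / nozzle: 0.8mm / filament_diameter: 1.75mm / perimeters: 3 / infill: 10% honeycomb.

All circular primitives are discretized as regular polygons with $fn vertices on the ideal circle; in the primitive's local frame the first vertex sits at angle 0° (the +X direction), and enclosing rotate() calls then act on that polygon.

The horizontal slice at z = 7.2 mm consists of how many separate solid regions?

At z = 7.2 mm: the cylinder: section is a regular 32-gon, circumradius r=12; the cube at (15, -0.5) is present — its section is the full 30×9.5 rectangle; the r=9 cylinder at (14.5, 5.5) contributes a regular 32-gon of circumradius 9; Merging all regions: the regions partially overlap (shared area 126.89 mm²), so overlapping operands fuse into one piece — 1 connected region; (rotated 75° about Z; rotation is an isometry so areas/perimeters/island counts are preserved). The result has 1 disconnected region.

1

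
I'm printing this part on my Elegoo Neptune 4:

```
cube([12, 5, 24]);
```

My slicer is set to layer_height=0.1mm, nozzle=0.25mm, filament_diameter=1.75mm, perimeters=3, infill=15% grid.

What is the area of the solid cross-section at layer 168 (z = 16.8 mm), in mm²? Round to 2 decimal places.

At z = 16.8 mm: the 12×5 cube contributes its full rectangle (area 60.00 mm²). Overall, the cross-section is a single solid region. Net area = 60.00 mm².

60.00 mm²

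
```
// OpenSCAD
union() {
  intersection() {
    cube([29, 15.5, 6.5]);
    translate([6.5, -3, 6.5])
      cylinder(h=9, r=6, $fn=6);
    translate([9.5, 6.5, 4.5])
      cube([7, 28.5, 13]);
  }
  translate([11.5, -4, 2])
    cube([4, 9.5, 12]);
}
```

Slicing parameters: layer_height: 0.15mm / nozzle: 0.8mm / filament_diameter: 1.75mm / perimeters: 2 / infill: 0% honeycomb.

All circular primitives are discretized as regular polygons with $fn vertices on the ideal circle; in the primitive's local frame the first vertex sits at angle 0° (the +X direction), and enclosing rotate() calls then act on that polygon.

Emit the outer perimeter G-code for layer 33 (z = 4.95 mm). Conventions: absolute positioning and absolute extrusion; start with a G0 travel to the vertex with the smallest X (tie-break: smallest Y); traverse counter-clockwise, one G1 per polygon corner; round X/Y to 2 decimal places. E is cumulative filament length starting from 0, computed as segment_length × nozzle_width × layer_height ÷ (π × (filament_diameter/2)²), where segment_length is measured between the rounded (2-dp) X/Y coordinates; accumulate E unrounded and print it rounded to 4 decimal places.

G0 X11.50 Y-4.00 Z4.95
G1 X15.50 Y-4.00 E0.1996
G1 X15.50 Y5.50 E0.6735
G1 X11.50 Y5.50 E0.8731
G1 X11.50 Y-4.00 E1.3470

At z = 4.95 mm: the cube is present — its section is the full 29×15.5 rectangle; the cylinder at (6.5, -3) is not intersected at this z (z outside [6.5, 15.5]); the cube at (9.5, 6.5) is present — its section is the full 7×28.5 rectangle; After intersecting: at least one operand is absent at this height, so nothing remains; the cube at (11.5, -4) is present — its section is the full 4×9.5 rectangle; Combining (union): only the 4×9.5 cube at (11.5, -4) is present, so the union is just that shape — 1 connected region. The outline is a single polygon with 4 vertices. Extrusion per mm of travel: 0.8 × 0.15 / (π × 0.875²) = 0.049890. Accumulating E over each segment gives final E = 1.3470.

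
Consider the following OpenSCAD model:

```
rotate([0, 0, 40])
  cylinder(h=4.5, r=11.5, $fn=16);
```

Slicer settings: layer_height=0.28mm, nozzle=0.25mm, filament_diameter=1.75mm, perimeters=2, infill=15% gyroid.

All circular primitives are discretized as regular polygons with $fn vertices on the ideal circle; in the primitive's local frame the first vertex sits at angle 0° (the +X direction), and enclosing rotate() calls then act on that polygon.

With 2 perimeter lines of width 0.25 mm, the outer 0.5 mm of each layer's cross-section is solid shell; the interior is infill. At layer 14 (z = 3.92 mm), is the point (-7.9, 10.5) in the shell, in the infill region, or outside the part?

outside

At z = 3.92 mm: the r=11.5 cylinder contributes a regular 16-gon of circumradius 11.5; (rotated 40° about Z; rotation is an isometry so areas/perimeters/island counts are preserved). Overall, the cross-section is a single solid region. Undo the 40° rotation: the query point maps to (0.698, 13.121) in the un-rotated model frame. The nearest boundary edge runs (4.40, 10.62)→(0.00, 11.50); distance from the point to it = 1.73 mm. The point is not inside any of the regions above, so it lies outside the cross-section (1.73 mm from the nearest boundary).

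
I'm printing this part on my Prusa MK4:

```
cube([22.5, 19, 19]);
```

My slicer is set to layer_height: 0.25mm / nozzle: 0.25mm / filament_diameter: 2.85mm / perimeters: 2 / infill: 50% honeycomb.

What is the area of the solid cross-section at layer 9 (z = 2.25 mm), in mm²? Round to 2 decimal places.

427.50 mm²

At z = 2.25 mm: the cube is present — its section is the full 22.5×19 rectangle (area 427.50 mm²). Overall, the cross-section is a single solid region. Net area = 427.50 mm².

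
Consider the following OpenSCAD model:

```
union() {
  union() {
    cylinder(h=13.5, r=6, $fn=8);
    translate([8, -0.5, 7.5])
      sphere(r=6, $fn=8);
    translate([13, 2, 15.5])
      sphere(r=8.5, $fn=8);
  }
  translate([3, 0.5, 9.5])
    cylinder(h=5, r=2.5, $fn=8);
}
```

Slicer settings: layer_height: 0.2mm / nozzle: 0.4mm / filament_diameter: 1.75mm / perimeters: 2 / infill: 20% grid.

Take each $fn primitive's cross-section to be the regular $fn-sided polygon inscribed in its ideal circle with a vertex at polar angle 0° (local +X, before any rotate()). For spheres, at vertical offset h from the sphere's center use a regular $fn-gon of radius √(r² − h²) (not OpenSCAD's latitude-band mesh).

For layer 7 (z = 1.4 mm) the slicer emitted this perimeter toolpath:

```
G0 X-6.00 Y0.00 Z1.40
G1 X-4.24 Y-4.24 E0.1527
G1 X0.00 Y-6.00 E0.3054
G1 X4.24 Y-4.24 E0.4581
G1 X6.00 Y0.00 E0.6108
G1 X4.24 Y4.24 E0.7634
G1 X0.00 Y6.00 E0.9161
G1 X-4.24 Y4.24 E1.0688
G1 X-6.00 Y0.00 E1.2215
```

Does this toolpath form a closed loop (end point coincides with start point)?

Start point (G0): (-6.00, 0.00). End point (last G1): the path returns to the start — closed.

yes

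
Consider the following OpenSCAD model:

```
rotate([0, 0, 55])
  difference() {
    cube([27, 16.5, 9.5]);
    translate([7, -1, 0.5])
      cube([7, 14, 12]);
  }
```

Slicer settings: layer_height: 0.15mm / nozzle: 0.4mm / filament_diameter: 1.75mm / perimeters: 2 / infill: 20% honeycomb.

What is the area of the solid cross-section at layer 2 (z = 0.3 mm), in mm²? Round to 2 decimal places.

At z = 0.3 mm: the cube (footprint 27×16.5) is included at this height (area 445.50 mm²); the cube at (7, -1) does not reach this height (z outside [0.5, 12.5]); After the difference (first − rest): none of the subtracted shapes is present at this height, so the 27×16.5 cube is unchanged — area = 445.50 mm²; (rotated 55° about Z; rotation is an isometry so areas/perimeters/island counts are preserved). Overall, the cross-section is a single solid region. Net area = 445.50 mm².

445.50 mm²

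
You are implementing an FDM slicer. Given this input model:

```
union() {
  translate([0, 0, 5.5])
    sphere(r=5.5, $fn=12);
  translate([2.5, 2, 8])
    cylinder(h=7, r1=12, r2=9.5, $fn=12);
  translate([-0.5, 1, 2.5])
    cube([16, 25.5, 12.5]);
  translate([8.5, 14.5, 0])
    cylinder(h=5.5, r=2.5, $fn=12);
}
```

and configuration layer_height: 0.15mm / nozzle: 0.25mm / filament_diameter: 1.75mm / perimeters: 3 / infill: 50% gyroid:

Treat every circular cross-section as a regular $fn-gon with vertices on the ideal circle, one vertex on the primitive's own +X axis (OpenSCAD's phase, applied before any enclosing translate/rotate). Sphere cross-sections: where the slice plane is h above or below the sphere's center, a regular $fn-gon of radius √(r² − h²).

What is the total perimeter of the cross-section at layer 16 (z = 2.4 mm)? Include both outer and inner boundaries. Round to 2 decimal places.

At z = 2.4 mm: the r=5.5 sphere contributes a regular 12-gon of circumradius √(5.5²−3.1²) = 4.543 (perimeter = 2·12·4.543·sin(180°/12) = 28.22 mm); the cone at (2.5, 2) is not intersected at this z (z outside [8, 15]); the cube at (-0.5, 1) does not reach this height (z outside [2.5, 15]); the r=2.5 cylinder at (8.5, 14.5) contributes a regular 12-gon of circumradius 2.5 (perimeter = 2·12·2.500·sin(180°/12) = 15.53 mm); Combining (union): the 2 present regions are separate (no shared area or edge), so areas and boundary lengths simply add and each stays a separate island — boundary = 43.75 mm. Overall, the cross-section has 2 separate islands. Total boundary length (outer) = 43.75 mm.

43.75 mm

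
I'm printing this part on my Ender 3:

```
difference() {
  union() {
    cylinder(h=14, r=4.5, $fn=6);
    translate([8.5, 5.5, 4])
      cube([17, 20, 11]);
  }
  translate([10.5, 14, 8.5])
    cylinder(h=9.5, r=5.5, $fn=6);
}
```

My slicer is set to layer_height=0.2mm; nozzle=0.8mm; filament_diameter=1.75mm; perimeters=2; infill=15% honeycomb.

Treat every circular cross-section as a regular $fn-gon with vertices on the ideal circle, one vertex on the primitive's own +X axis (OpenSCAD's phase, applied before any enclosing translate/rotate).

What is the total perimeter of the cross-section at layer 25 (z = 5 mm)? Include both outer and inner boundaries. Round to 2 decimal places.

At z = 5 mm: the cylinder: section is a regular 6-gon, circumradius r=4.5 (perimeter = 2·6·4.500·sin(180°/6) = 27.00 mm); the 17×20 cube at (8.5, 5.5) contributes its full rectangle (perimeter 74.00 mm); Taking the union: the 2 present regions are separate (no shared area or edge), so areas and boundary lengths simply add and each stays a separate island — boundary = 101.00 mm; the cylinder at (10.5, 14) is absent (z outside [8.5, 18]); Subtracting the remaining from the first: none of the subtracted shapes is present at this height, so that combined region is unchanged — boundary = 101.00 mm. Overall, the cross-section has 2 separate islands. Total boundary length (outer) = 101.00 mm.

101.00 mm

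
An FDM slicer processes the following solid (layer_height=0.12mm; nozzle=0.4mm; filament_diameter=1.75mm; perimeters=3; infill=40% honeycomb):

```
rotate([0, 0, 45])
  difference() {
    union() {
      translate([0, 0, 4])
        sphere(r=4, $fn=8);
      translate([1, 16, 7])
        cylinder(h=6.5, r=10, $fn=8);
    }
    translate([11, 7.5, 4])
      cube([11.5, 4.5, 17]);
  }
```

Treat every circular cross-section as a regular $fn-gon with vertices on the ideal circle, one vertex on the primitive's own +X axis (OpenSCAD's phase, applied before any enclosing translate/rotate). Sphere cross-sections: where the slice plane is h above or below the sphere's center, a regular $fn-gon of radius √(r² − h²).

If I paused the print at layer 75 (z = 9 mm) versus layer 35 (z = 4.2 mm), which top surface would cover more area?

Layer 75 (z = 9): the sphere is absent (|z−center|=5.000 > r=4); the cylinder at (1, 16): section is a regular 8-gon, circumradius r=10 (area = (8/2)·10.000²·sin(360°/8) = 282.84 mm²); Taking the union: only the r=10 cylinder at (1, 16) is present, so the union is just that shape — area = 282.84 mm²; the 11.5×4.5 cube at (11, 7.5) contributes its full rectangle (area 51.75 mm²); After the difference (first − rest): starting from that combined region (282.84 mm²), the 11.5×4.5 cube at (11, 7.5) misses the remaining region (no effect) — area = 282.84 mm²; (whole slice rotated 45° about Z — lengths, areas and connectivity unchanged). So its area = 282.84 mm². Layer 35 (z = 4.2): the sphere: section is a regular 8-gon, circumradius = √(r²−h²) = √(4²−0.2²) = 3.995 (area = (8/2)·3.995²·sin(360°/8) = 45.14 mm²); the cylinder at (1, 16) is not intersected at this z (z outside [7, 13.5]); Taking the union: only the r=4 sphere is present, so the union is just that shape — area = 45.14 mm²; the cube at (11, 7.5) (footprint 11.5×4.5) is included at this height (area 51.75 mm²); After the difference (first − rest): starting from that combined region (45.14 mm²), the 11.5×4.5 cube at (11, 7.5) misses the remaining region (no effect) — area = 45.14 mm²; (whole slice rotated 45° about Z — lengths, areas and connectivity unchanged). So its area = 45.14 mm². Layer 75 is larger (282.84 vs 45.14 mm²).

layer 75 (z = 9 mm)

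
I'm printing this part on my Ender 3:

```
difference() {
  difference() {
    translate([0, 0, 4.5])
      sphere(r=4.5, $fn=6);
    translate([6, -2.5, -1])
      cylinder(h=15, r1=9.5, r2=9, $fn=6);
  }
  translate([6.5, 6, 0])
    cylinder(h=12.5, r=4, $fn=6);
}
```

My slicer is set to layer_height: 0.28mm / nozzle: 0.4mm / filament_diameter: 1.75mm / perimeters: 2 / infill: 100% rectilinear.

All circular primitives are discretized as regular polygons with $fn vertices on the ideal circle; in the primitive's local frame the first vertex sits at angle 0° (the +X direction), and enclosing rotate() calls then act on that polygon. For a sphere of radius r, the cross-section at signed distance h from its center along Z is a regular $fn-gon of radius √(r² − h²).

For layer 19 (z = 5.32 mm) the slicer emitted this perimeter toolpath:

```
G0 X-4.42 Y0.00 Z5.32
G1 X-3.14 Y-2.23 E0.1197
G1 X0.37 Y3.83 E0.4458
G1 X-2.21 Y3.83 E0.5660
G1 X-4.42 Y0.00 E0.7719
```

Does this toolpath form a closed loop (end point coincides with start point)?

yes

Start point (G0): (-4.42, 0.00). End point (last G1): the path returns to the start — closed.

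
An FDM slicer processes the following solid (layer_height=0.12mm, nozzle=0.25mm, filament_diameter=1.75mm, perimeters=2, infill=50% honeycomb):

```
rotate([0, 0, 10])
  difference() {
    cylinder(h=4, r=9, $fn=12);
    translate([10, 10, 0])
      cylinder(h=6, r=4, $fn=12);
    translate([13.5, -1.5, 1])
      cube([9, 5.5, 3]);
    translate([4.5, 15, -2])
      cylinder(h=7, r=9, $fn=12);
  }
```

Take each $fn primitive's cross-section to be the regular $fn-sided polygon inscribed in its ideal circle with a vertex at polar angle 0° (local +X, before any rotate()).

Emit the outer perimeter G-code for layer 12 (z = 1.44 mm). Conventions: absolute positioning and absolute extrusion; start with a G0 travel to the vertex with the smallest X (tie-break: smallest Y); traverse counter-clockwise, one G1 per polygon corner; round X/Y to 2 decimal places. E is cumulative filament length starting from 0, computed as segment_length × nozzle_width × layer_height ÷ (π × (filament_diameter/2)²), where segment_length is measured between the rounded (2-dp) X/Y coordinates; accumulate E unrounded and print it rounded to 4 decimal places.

At z = 1.44 mm: the cylinder: section is a regular 12-gon, circumradius r=9; the r=4 cylinder at (10, 10) gives a regular 12-gon of circumradius 4 (constant along its height); the cube at (13.5, -1.5) is present — its section is the full 9×5.5 rectangle; the r=9 cylinder at (4.5, 15) gives a regular 12-gon of circumradius 9 (constant along its height); Taking the first minus the rest: starting from the r=9 cylinder, the r=4 cylinder at (10, 10) misses the remaining region (no effect); the 9×5.5 cube at (13.5, -1.5) misses the remaining region (no effect); the r=9 cylinder at (4.5, 15) partially overlaps it — only the 10.61 mm² overlap (of its 243.00 mm²) is removed, clipping the outline — 1 connected region; (rotated 10° about Z; rotation is an isometry so areas/perimeters/island counts are preserved). The outline is a single polygon with 14 vertices. Extrusion per mm of travel: 0.25 × 0.12 / (π × 0.875²) = 0.012473. Accumulating E over each segment gives final E = 0.6972.

G0 X-8.86 Y-1.56 Z1.44
G1 X-6.89 Y-5.79 E0.0582
G1 X-3.08 Y-8.46 E0.1162
G1 X1.56 Y-8.86 E0.1743
G1 X5.79 Y-6.89 E0.2325
G1 X8.46 Y-3.08 E0.2905
G1 X8.86 Y1.56 E0.3486
G1 X6.89 Y5.79 E0.4068
G1 X4.72 Y7.31 E0.4399
G1 X3.39 Y6.69 E0.4582
G1 X-1.25 Y7.10 E0.5163
G1 X-2.89 Y8.24 E0.5412
G1 X-5.79 Y6.89 E0.5811
G1 X-8.46 Y3.08 E0.6391
G1 X-8.86 Y-1.56 E0.6972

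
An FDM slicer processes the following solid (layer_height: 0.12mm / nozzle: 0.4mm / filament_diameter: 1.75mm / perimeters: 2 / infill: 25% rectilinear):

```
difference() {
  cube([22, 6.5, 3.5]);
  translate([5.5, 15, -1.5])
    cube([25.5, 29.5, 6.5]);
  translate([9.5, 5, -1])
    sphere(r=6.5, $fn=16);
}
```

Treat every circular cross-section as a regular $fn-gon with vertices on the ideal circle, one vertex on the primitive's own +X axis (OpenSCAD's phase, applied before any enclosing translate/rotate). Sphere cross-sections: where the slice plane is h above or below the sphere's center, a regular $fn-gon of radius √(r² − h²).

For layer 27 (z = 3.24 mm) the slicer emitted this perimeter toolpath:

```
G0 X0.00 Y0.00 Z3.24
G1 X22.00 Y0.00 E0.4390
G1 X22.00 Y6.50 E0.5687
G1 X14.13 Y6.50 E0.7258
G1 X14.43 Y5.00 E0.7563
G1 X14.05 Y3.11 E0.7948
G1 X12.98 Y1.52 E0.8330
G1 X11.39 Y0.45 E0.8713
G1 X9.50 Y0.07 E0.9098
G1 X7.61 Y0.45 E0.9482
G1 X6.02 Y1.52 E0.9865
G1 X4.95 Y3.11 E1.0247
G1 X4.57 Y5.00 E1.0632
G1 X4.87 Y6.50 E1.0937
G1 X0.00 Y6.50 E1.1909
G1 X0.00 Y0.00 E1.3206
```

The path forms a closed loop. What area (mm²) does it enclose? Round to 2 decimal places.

91.51 mm²

Apply the shoelace formula to the sequence of (X, Y) vertices; enclosed area = 91.51 mm².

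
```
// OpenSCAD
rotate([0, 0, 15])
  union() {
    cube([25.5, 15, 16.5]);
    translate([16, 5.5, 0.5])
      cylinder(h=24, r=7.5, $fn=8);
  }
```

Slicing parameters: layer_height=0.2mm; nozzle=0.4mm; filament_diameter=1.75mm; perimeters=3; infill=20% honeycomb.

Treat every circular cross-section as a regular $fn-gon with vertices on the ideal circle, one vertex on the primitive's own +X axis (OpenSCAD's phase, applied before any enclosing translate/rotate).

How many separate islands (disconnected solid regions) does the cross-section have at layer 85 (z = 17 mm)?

1

At z = 17 mm: the cube does not reach this height (z outside [0, 16.5]); the cylinder at (16, 5.5): section is a regular 8-gon, circumradius r=7.5; Combining (union): only the r=7.5 cylinder at (16, 5.5) is present, so the union is just that shape — 1 connected region; (rotated 15° about Z; rotation is an isometry so areas/perimeters/island counts are preserved). Overall, the cross-section is a single solid region. Island count = 1.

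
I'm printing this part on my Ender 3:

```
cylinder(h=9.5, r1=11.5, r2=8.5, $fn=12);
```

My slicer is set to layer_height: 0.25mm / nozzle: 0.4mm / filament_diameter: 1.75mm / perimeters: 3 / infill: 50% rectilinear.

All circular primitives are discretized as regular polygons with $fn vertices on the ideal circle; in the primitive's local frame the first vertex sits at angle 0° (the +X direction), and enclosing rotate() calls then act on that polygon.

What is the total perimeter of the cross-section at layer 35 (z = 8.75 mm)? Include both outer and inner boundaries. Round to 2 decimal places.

At z = 8.75 mm: the cone (r1=11.5→r2=8.5) has section circumradius 8.737 here — a regular 12-gon (perimeter = 2·12·8.737·sin(180°/12) = 54.27 mm). Overall, the cross-section is a single solid region. Total boundary length (outer) = 54.27 mm.

54.27 mm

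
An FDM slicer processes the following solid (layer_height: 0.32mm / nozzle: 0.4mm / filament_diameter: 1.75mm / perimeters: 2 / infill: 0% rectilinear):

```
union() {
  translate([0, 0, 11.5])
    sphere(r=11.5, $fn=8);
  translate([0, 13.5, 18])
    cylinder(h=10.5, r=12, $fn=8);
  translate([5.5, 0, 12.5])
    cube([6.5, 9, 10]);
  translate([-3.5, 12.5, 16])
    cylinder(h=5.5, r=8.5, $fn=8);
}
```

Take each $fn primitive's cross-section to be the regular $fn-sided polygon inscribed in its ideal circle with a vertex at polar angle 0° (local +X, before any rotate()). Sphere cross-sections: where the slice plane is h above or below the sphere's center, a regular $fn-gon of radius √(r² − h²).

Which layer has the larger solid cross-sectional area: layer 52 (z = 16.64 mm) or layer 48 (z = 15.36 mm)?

layer 52 (z = 16.64 mm)

Layer 52 (z = 16.64): the r=11.5 sphere contributes a regular 8-gon of circumradius √(11.5²−5.14²) = 10.287 (area = (8/2)·10.287²·sin(360°/8) = 299.33 mm²); the cylinder at (0, 13.5) is absent (z outside [18, 28.5]); the 6.5×9 cube at (5.5, 0) contributes its full rectangle (area 58.50 mm²); the r=8.5 cylinder at (-3.5, 12.5) contributes a regular 8-gon of circumradius 8.5 (area = (8/2)·8.500²·sin(360°/8) = 204.35 mm²); Merging all regions: the regions partially overlap — summed areas 562.19 mm² minus the doubly-counted overlap 65.20 mm² gives 496.98 mm² — area = 496.98 mm². So its area = 496.98 mm². Layer 48 (z = 15.36): the sphere: section is a regular 8-gon, circumradius = √(r²−h²) = √(11.5²−3.86²) = 10.833 (area = (8/2)·10.833²·sin(360°/8) = 331.92 mm²); the cylinder at (0, 13.5) is absent (z outside [18, 28.5]); the cube at (5.5, 0) (footprint 6.5×9) is included at this height (area 58.50 mm²); the cylinder at (-3.5, 12.5) is absent (z outside [16, 21.5]); Combining (union): the regions partially overlap — summed areas 390.42 mm² minus the doubly-counted overlap 29.66 mm² gives 360.75 mm² — area = 360.75 mm². So its area = 360.75 mm². Layer 52 is larger (496.98 vs 360.75 mm²).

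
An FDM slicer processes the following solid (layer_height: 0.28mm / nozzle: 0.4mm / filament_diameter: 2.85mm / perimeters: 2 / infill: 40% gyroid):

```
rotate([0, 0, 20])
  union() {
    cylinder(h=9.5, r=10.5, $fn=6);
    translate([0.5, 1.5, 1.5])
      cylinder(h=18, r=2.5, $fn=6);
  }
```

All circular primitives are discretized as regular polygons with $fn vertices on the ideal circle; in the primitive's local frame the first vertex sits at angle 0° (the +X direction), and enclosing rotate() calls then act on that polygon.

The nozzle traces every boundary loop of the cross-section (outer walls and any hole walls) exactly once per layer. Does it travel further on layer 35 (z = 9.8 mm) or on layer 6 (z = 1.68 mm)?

layer 6 (z = 1.68 mm)

Layer 35 (z = 9.8): the cylinder is not intersected at this z (z outside [0, 9.5]); the cylinder at (0.5, 1.5): section is a regular 6-gon, circumradius r=2.5 (perimeter = 2·6·2.500·sin(180°/6) = 15.00 mm); Merging all regions: only the r=2.5 cylinder at (0.5, 1.5) is present, so the union is just that shape — boundary = 15.00 mm; (rotated 20° about Z; rotation is an isometry so areas/perimeters/island counts are preserved). So its perimeter = 15.00 mm. Layer 6 (z = 1.68): the cylinder: section is a regular 6-gon, circumradius r=10.5 (perimeter = 2·6·10.500·sin(180°/6) = 63.00 mm); the r=2.5 cylinder at (0.5, 1.5) contributes a regular 6-gon of circumradius 2.5 (perimeter = 2·6·2.500·sin(180°/6) = 15.00 mm); Combining (union): the r=2.5 cylinder at (0.5, 1.5) lies entirely inside the r=10.5 cylinder, so the union is just the r=10.5 cylinder — boundary = 63.00 mm; (rotated 20° about Z; rotation is an isometry so areas/perimeters/island counts are preserved). So its perimeter = 63.00 mm. Layer 6 is larger (63.00 vs 15.00 mm).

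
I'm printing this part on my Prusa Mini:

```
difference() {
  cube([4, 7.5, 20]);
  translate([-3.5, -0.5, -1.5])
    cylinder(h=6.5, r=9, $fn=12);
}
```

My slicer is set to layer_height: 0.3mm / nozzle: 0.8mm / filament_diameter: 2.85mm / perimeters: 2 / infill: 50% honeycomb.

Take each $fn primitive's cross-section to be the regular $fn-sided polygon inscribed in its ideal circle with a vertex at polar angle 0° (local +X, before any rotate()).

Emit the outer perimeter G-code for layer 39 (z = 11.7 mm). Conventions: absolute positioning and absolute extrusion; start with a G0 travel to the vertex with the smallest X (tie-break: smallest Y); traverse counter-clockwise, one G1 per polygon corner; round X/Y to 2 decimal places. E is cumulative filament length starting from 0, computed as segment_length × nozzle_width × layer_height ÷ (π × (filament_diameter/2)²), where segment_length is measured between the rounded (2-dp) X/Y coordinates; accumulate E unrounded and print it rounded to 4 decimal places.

At z = 11.7 mm: the cube (footprint 4×7.5) is included at this height; the cylinder at (-3.5, -0.5) is not intersected at this z (z outside [-1.5, 5]); Taking the first minus the rest: none of the subtracted shapes is present at this height, so the 4×7.5 cube is unchanged — 1 connected region. The outline is a single polygon with 4 vertices. Extrusion per mm of travel: 0.8 × 0.3 / (π × 1.425²) = 0.037621. Accumulating E over each segment gives final E = 0.8653.

G0 X0.00 Y0.00 Z11.70
G1 X4.00 Y0.00 E0.1505
G1 X4.00 Y7.50 E0.4326
G1 X0.00 Y7.50 E0.5831
G1 X0.00 Y0.00 E0.8653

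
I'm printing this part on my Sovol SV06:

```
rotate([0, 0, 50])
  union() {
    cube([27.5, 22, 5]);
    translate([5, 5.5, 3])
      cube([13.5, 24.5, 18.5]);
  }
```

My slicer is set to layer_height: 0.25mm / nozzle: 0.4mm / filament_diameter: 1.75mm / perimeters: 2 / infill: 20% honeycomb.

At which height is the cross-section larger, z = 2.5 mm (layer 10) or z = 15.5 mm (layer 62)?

layer 10 (z = 2.5 mm)

Layer 10 (z = 2.5): the 27.5×22 cube contributes its full rectangle (area 605.00 mm²); the cube at (5, 5.5) is not intersected at this z (z outside [3, 21.5]); Taking the union: only the 27.5×22 cube is present, so the union is just that shape — area = 605.00 mm²; (whole slice rotated 50° about Z — lengths, areas and connectivity unchanged). So its area = 605.00 mm². Layer 62 (z = 15.5): the cube is absent (z outside [0, 5]); the cube at (5, 5.5) (footprint 13.5×24.5) is included at this height (area 330.75 mm²); Taking the union: only the 13.5×24.5 cube at (5, 5.5) is present, so the union is just that shape — area = 330.75 mm²; (whole slice rotated 50° about Z — lengths, areas and connectivity unchanged). So its area = 330.75 mm². Layer 10 is larger (605.00 vs 330.75 mm²).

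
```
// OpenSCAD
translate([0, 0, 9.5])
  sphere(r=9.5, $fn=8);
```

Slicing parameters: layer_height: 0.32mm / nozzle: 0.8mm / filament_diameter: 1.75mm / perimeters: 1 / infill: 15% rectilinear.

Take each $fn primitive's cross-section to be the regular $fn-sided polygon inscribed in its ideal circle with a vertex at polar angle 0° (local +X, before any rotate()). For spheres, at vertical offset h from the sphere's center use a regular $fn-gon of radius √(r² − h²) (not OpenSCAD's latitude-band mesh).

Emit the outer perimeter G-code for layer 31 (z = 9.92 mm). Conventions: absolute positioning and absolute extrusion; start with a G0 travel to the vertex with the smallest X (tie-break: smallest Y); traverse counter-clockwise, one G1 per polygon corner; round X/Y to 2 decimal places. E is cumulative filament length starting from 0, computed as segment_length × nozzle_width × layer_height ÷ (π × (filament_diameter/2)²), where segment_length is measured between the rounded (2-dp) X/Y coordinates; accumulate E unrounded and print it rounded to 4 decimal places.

G0 X-9.49 Y0.00 Z9.92
G1 X-6.71 Y-6.71 E0.7730
G1 X0.00 Y-9.49 E1.5461
G1 X6.71 Y-6.71 E2.3191
G1 X9.49 Y0.00 E3.0921
G1 X6.71 Y6.71 E3.8651
G1 X0.00 Y9.49 E4.6382
G1 X-6.71 Y6.71 E5.4112
G1 X-9.49 Y0.00 E6.1842

At z = 9.92 mm: the sphere: section is a regular 8-gon, circumradius = √(r²−h²) = √(9.5²−0.42²) = 9.491. The outline is a single polygon with 8 vertices. Extrusion per mm of travel: 0.8 × 0.32 / (π × 0.875²) = 0.106432. Accumulating E over each segment gives final E = 6.1842.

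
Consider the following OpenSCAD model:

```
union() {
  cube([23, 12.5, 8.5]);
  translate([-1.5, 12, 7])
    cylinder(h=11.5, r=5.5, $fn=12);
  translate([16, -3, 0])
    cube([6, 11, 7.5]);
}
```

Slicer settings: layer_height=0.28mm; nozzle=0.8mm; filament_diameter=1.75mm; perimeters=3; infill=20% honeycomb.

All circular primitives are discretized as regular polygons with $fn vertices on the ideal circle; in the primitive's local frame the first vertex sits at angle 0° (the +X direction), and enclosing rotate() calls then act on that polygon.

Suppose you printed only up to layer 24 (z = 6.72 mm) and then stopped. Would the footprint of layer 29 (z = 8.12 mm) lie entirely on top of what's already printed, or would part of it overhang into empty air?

part overhangs

Compare the two slices. At z = 6.72: the cube (footprint 23×12.5) is included at this height (area 287.50 mm²); the cylinder at (-1.5, 12) does not reach this height (z outside [7, 18.5]); the cube at (16, -3) is present — its section is the full 6×11 rectangle (area 66.00 mm²); Merging all regions: the regions partially overlap — summed areas 353.50 mm² minus the doubly-counted overlap 48.00 mm² gives 305.50 mm² — area = 305.50 mm². At z = 8.12: the cube is present — its section is the full 23×12.5 rectangle (area 287.50 mm²); the r=5.5 cylinder at (-1.5, 12) contributes a regular 12-gon of circumradius 5.5 (area = (12/2)·5.500²·sin(360°/12) = 90.75 mm²); the cube at (16, -3) is not intersected at this z (z outside [0, 7.5]); Taking the union: the regions partially overlap — summed areas 378.25 mm² minus the doubly-counted overlap 16.71 mm² gives 361.54 mm² — area = 361.54 mm². Checking containment: at z = 8.12 the cross-section extends beyond the z = 6.72 cross-section by about 74.04 mm².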